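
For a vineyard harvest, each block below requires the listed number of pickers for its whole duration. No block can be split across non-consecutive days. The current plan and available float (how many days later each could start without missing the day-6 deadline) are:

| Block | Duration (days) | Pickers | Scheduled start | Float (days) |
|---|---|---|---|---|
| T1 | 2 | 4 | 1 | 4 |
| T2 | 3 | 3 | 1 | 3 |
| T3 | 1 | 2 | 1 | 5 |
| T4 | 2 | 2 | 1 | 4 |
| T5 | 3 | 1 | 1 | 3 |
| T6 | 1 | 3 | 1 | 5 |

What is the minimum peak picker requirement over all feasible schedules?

5

Early-start (T1@1, T2@1, T3@1, T4@1, T5@1, T6@1) gives peak 15: d1:15  d2:10  d3:4  d4:0  d5:0  d6:0.
Shift T2→3, T3→4, T4→5, T6→6.
Schedule T1@1, T2@3, T3@4, T4@5, T5@1, T6@6: d1:5  d2:5  d3:4  d4:5  d5:5  d6:5 — peak 5.
Total picker-days = 29 over 6 days ⇒ peak ≥ ⌈29/6⌉ = 5, so 5 is optimal.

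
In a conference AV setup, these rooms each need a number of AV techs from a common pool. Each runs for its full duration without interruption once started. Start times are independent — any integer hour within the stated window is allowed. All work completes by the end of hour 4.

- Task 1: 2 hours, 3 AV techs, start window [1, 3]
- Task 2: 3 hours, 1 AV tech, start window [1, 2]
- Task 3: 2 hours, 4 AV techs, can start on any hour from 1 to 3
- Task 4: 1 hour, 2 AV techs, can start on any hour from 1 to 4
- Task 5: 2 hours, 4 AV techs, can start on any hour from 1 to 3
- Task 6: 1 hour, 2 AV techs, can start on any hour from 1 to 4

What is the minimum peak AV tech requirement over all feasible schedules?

8

Early-start (Task 1@1, Task 2@1, Task 3@1, Task 4@1, Task 5@1, Task 6@1) gives peak 16: h1:16  h2:12  h3:1  h4:0.
Shift Task 4→3, Task 5→3, Task 6→4.
Schedule Task 1@1, Task 2@1, Task 3@1, Task 4@3, Task 5@3, Task 6@4: h1:8  h2:8  h3:7  h4:6 — peak 8.
Total AV tech-hours = 29 over 4 hours ⇒ peak ≥ ⌈29/4⌉ = 8, so 8 is optimal.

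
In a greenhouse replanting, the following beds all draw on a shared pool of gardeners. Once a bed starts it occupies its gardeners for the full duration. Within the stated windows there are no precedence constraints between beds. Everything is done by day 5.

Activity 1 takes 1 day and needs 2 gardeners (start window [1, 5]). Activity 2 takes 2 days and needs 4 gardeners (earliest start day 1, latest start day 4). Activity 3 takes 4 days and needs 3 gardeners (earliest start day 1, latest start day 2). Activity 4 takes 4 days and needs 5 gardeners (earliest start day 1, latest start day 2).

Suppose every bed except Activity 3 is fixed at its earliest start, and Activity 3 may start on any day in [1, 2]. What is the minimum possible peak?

Activity 3@1: d1:14  d2:12  d3:8  d4:8  d5:0 → peak 14
Activity 3@2: d1:11  d2:12  d3:8  d4:8  d5:3 → peak 12
Best is Activity 3@2, peak 12.

12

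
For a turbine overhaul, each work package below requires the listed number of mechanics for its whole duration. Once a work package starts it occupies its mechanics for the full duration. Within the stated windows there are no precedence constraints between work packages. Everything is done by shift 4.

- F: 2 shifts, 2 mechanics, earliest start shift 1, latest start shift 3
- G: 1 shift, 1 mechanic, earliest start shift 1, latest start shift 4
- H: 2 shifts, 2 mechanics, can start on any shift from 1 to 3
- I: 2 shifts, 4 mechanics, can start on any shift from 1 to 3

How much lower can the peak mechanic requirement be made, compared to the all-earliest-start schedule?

4

Early-start peak: s1:9  s2:8  s3:0  s4:0 ⇒ 9.
Leveled (F@1, G@1, H@1, I@3): s1:5  s2:4  s3:4  s4:4 ⇒ 5.
Reduction 9 − 5 = 4.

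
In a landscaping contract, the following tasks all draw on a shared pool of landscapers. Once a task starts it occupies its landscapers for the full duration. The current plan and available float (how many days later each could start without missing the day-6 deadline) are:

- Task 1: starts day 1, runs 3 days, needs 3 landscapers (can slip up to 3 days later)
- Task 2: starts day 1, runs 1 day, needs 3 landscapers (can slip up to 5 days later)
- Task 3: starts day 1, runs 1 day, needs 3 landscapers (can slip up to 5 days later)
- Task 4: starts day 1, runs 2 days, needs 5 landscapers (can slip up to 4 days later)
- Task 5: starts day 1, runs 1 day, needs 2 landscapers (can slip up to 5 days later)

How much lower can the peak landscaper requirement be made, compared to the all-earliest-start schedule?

Early-start peak: d1:16  d2:8  d3:3  d4:0  d5:0  d6:0 ⇒ 16.
Leveled (Task 1@1, Task 2@1, Task 3@2, Task 4@4, Task 5@3): d1:6  d2:6  d3:5  d4:5  d5:5  d6:0 ⇒ 6.
Reduction 16 − 6 = 10.

10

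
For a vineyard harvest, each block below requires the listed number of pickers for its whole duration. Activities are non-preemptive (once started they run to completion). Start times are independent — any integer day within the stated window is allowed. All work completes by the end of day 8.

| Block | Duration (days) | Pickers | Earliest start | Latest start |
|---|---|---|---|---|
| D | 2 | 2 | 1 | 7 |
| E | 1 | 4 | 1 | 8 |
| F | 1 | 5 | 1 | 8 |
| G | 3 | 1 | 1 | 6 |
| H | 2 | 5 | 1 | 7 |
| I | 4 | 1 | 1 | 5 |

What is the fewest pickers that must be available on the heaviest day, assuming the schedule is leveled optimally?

Early-start (D@1, E@1, F@1, G@1, H@1, I@1) gives peak 18: d1:18  d2:9  d3:2  d4:1  d5:0  d6:0  d7:0  d8:0.
Shift E→4, F→5, H→6.
Schedule D@1, E@4, F@5, G@1, H@6, I@1: d1:4  d2:4  d3:2  d4:5  d5:5  d6:5  d7:5  d8:0 — peak 5.

5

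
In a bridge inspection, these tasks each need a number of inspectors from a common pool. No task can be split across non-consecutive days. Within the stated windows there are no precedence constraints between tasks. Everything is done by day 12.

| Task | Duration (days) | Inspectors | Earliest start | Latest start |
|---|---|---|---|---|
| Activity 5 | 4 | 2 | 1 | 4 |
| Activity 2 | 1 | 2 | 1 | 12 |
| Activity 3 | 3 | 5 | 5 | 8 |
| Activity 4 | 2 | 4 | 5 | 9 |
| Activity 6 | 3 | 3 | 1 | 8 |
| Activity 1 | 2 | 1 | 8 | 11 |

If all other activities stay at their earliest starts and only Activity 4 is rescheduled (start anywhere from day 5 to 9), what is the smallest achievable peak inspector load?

Activity 4@5: d1:7  d2:5  d3:5  d4:2  d5:9  d6:9  d7:5  d8:1  d9:1  d10:0  d11:0  d12:0 → peak 9
Activity 4@6: d1:7  d2:5  d3:5  d4:2  d5:5  d6:9  d7:9  d8:1  d9:1  d10:0  d11:0  d12:0 → peak 9
Activity 4@7: d1:7  d2:5  d3:5  d4:2  d5:5  d6:5  d7:9  d8:5  d9:1  d10:0  d11:0  d12:0 → peak 9
Activity 4@8: d1:7  d2:5  d3:5  d4:2  d5:5  d6:5  d7:5  d8:5  d9:5  d10:0  d11:0  d12:0 → peak 7
Activity 4@9: d1:7  d2:5  d3:5  d4:2  d5:5  d6:5  d7:5  d8:1  d9:5  d10:4  d11:0  d12:0 → peak 7
Best is Activity 4@8, peak 7.

7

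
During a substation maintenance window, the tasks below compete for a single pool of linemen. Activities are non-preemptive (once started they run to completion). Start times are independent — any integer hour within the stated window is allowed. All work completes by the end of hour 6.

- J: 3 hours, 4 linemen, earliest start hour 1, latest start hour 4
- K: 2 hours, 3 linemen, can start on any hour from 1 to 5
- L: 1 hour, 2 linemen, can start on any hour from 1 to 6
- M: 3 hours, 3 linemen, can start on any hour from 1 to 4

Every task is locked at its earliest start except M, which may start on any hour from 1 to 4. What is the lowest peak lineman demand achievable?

9

M@1: h1:12  h2:10  h3:7  h4:0  h5:0  h6:0 → peak 12
M@2: h1:9  h2:10  h3:7  h4:3  h5:0  h6:0 → peak 10
M@3: h1:9  h2:7  h3:7  h4:3  h5:3  h6:0 → peak 9
M@4: h1:9  h2:7  h3:4  h4:3  h5:3  h6:3 → peak 9
Best is M@3, peak 9.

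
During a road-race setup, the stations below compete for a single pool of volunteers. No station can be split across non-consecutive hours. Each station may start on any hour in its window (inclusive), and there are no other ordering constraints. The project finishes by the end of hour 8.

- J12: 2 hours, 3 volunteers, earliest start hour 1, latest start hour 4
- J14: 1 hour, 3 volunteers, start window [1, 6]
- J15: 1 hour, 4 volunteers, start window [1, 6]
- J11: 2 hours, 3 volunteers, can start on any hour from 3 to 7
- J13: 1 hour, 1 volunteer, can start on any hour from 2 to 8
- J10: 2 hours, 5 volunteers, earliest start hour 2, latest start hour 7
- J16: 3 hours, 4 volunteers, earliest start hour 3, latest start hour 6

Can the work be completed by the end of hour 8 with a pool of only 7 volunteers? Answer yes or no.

yes

Schedule J12@1, J14@1, J15@2, J11@3, J13@3, J10@7, J16@4: h1:6  h2:7  h3:4  h4:7  h5:4  h6:4  h7:5  h8:5 — peak 7 ≤ 7.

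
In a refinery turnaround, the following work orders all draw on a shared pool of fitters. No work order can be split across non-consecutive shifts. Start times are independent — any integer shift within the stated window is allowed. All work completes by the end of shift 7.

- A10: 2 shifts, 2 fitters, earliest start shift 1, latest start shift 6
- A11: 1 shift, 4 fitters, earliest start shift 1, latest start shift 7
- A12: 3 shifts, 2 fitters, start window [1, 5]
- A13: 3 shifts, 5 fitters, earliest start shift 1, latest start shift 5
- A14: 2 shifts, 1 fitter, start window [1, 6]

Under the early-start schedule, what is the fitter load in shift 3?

At early start, shift 3 has: A12, A13.
Demand: 2 + 5 = 7.

7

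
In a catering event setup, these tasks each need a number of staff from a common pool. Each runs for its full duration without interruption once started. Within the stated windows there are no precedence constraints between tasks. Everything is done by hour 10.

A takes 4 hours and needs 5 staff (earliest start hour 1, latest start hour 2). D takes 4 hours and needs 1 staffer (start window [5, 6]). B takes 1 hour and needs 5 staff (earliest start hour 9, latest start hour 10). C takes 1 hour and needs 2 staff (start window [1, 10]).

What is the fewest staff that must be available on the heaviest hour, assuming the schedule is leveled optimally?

5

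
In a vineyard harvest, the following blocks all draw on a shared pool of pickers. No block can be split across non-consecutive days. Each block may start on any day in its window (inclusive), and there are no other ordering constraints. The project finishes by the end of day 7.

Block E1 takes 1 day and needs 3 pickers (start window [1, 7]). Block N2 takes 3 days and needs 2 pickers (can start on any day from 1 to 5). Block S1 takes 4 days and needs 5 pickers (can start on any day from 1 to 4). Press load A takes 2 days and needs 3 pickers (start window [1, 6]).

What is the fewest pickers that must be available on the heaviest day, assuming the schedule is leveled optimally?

5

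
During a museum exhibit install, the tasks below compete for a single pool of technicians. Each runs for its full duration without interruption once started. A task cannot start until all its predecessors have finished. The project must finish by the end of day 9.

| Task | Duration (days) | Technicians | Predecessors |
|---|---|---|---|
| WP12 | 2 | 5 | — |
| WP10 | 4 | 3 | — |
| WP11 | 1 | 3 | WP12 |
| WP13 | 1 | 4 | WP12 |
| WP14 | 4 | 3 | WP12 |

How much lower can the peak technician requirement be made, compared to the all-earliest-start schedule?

7

Early-start peak: d1:8  d2:8  d3:13  d4:6  d5:3  d6:3  d7:0  d8:0  d9:0 ⇒ 13.
Leveled (WP12@1, WP10@3, WP11@3, WP13@8, WP14@4): d1:5  d2:5  d3:6  d4:6  d5:6  d6:6  d7:3  d8:4  d9:0 ⇒ 6.
Reduction 13 − 6 = 7.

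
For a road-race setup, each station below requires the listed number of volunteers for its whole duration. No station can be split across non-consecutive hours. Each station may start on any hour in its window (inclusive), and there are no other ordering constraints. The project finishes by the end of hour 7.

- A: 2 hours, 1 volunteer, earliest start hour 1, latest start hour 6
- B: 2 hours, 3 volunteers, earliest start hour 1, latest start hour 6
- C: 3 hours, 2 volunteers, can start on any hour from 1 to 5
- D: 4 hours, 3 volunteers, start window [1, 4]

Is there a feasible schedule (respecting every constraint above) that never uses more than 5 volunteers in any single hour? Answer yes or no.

Schedule A@1, B@1, C@3, D@3: h1:4  h2:4  h3:5  h4:5  h5:5  h6:3  h7:0 — peak 5 ≤ 5.

yes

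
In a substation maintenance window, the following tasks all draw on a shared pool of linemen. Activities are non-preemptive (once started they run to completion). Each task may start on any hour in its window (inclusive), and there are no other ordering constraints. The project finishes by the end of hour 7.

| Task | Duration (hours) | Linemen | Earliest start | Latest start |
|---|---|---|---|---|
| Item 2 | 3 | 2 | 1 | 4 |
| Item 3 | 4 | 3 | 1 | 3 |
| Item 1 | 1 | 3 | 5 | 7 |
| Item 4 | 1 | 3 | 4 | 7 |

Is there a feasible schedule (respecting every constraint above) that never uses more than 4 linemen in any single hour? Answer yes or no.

The minimum achievable peak is 5; 4 < 5, so no feasible schedule stays within the cap.

no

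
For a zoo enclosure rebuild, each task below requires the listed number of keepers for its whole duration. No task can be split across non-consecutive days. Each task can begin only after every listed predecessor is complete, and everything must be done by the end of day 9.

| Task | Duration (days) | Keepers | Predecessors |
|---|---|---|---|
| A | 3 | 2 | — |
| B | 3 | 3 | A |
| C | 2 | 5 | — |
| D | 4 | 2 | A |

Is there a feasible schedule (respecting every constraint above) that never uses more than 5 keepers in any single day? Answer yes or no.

yes

Schedule A@1, B@4, C@8, D@4: d1:2  d2:2  d3:2  d4:5  d5:5  d6:5  d7:2  d8:5  d9:5 — peak 5 ≤ 5.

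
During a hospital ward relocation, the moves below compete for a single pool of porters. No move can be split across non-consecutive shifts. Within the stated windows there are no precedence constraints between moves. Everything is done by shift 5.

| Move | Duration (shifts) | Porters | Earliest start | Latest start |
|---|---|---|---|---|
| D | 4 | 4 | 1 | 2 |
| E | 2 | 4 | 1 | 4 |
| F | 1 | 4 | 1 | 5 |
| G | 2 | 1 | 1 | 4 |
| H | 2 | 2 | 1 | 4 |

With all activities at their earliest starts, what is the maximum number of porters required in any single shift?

Early-start schedule: D@1, E@1, F@1, G@1, H@1.
Load per shift: shift 1: 15, shift 2: 11, shift 3: 4, shift 4: 4, shift 5: 0.
Peak is 15.

15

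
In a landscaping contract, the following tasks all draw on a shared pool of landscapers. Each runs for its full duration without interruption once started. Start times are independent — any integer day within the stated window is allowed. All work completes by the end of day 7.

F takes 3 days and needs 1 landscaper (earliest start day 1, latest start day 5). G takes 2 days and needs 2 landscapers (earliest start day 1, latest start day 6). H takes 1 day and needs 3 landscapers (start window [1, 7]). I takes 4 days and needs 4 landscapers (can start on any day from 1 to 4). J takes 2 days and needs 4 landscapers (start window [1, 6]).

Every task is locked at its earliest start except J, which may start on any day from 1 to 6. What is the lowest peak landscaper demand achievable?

10

J@1: d1:14  d2:11  d3:5  d4:4  d5:0  d6:0  d7:0 → peak 14
J@2: d1:10  d2:11  d3:9  d4:4  d5:0  d6:0  d7:0 → peak 11
J@3: d1:10  d2:7  d3:9  d4:8  d5:0  d6:0  d7:0 → peak 10
J@4: d1:10  d2:7  d3:5  d4:8  d5:4  d6:0  d7:0 → peak 10
J@5: d1:10  d2:7  d3:5  d4:4  d5:4  d6:4  d7:0 → peak 10
J@6: d1:10  d2:7  d3:5  d4:4  d5:0  d6:4  d7:4 → peak 10
Best is J@3, peak 10.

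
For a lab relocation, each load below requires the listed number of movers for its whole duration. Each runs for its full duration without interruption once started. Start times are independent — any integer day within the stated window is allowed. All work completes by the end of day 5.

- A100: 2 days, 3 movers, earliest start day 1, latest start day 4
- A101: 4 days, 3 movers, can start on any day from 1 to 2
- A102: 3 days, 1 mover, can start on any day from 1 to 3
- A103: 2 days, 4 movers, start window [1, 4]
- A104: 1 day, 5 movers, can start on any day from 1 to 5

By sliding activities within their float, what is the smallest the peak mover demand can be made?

Early-start (A100@1, A101@1, A102@1, A103@1, A104@1) gives peak 16: d1:16  d2:11  d3:4  d4:3  d5:0.
Shift A100→2, A101→2, A103→4.
Schedule A100@2, A101@2, A102@1, A103@4, A104@1: d1:6  d2:7  d3:7  d4:7  d5:7 — peak 7.
Total mover-days = 34 over 5 days ⇒ peak ≥ ⌈34/5⌉ = 7, so 7 is optimal.

7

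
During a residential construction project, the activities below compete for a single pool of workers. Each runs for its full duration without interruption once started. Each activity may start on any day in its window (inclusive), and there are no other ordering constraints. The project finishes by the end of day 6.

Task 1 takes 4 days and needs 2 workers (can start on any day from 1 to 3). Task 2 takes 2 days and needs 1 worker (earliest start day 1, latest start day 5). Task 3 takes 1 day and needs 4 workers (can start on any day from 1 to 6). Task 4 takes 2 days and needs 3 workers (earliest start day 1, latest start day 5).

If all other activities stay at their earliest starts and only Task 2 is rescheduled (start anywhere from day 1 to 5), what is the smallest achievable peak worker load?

Task 2@1: d1:10  d2:6  d3:2  d4:2  d5:0  d6:0 → peak 10
Task 2@2: d1:9  d2:6  d3:3  d4:2  d5:0  d6:0 → peak 9
Task 2@3: d1:9  d2:5  d3:3  d4:3  d5:0  d6:0 → peak 9
Task 2@4: d1:9  d2:5  d3:2  d4:3  d5:1  d6:0 → peak 9
Task 2@5: d1:9  d2:5  d3:2  d4:2  d5:1  d6:1 → peak 9
Best is Task 2@2, peak 9.

9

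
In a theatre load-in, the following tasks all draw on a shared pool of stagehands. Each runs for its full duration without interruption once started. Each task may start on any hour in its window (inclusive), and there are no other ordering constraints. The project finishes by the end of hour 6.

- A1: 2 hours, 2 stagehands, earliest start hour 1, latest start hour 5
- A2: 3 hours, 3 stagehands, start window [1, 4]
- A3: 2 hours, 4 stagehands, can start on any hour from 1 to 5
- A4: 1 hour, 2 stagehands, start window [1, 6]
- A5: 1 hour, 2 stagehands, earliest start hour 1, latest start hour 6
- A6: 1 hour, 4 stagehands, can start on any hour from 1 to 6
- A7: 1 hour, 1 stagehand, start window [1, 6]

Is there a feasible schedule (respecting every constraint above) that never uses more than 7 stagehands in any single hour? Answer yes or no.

Schedule A1@1, A2@1, A3@4, A4@3, A5@4, A6@6, A7@1: h1:6  h2:5  h3:5  h4:6  h5:4  h6:4 — peak 6 ≤ 7.

yes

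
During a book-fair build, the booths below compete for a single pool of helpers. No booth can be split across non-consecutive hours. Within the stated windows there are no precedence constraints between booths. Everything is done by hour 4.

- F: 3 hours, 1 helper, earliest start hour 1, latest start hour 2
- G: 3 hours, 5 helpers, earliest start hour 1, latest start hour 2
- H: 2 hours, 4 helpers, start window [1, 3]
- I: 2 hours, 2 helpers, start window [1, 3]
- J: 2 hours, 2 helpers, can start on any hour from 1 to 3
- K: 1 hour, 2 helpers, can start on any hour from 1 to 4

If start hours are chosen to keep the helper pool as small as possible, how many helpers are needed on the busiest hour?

10

Early-start (F@1, G@1, H@1, I@1, J@1, K@1) gives peak 16: h1:16  h2:14  h3:6  h4:0.
Shift I→3, J→3, K→4.
Schedule F@1, G@1, H@1, I@3, J@3, K@4: h1:10  h2:10  h3:10  h4:6 — peak 10.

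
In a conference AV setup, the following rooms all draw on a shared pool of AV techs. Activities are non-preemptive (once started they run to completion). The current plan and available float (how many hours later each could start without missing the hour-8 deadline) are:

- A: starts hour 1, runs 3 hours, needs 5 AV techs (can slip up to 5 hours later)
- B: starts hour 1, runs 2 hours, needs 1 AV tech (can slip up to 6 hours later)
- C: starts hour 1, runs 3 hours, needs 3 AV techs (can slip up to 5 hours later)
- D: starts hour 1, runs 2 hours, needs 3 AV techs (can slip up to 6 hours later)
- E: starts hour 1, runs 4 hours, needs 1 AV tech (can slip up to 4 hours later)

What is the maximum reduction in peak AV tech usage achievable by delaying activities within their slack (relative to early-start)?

Early-start peak: h1:13  h2:13  h3:9  h4:1  h5:0  h6:0  h7:0  h8:0 ⇒ 13.
Leveled (A@1, B@4, C@4, D@7, E@4): h1:5  h2:5  h3:5  h4:5  h5:5  h6:4  h7:4  h8:3 ⇒ 5.
Reduction 13 − 5 = 8.

8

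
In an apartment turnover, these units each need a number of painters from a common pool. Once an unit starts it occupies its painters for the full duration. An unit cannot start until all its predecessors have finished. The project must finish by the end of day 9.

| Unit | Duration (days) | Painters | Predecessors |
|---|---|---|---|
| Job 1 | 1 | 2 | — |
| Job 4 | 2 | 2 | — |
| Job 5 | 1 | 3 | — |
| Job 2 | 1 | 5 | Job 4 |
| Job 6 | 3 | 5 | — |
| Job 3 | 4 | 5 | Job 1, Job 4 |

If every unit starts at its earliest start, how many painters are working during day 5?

5

At early start, day 5 has: Job 3.
Demand: 5 = 5.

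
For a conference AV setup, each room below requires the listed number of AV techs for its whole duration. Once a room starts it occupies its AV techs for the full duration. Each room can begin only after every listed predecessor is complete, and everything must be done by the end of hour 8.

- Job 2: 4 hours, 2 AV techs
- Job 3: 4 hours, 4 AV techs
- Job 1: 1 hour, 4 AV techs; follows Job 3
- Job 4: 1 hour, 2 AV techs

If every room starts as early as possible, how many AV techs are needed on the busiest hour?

Early-start schedule: Job 2@1, Job 3@1, Job 1@5, Job 4@1.
Load per hour: hour 1: 8, hour 2: 6, hour 3: 6, hour 4: 6, hour 5: 4, hour 6: 0, hour 7: 0, hour 8: 0.
Peak is 8.

8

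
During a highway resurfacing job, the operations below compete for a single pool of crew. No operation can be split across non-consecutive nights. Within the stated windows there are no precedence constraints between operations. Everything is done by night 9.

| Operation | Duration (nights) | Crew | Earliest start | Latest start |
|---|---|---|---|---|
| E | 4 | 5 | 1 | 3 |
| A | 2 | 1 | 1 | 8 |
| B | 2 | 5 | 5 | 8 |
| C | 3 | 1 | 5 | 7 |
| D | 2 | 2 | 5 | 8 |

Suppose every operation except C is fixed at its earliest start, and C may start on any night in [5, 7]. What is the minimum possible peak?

C@5: n1:6  n2:6  n3:5  n4:5  n5:8  n6:8  n7:1  n8:0  n9:0 → peak 8
C@6: n1:6  n2:6  n3:5  n4:5  n5:7  n6:8  n7:1  n8:1  n9:0 → peak 8
C@7: n1:6  n2:6  n3:5  n4:5  n5:7  n6:7  n7:1  n8:1  n9:1 → peak 7
Best is C@7, peak 7.

7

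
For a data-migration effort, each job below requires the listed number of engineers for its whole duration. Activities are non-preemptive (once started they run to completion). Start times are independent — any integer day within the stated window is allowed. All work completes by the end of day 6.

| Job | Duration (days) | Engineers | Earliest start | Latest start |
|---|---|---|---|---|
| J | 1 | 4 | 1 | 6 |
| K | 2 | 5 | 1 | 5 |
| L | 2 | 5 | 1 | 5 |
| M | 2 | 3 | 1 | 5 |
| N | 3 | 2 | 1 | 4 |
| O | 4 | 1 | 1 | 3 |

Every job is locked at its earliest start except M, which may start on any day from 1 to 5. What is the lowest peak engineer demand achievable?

17

M@1: d1:20  d2:16  d3:3  d4:1  d5:0  d6:0 → peak 20
M@2: d1:17  d2:16  d3:6  d4:1  d5:0  d6:0 → peak 17
M@3: d1:17  d2:13  d3:6  d4:4  d5:0  d6:0 → peak 17
M@4: d1:17  d2:13  d3:3  d4:4  d5:3  d6:0 → peak 17
M@5: d1:17  d2:13  d3:3  d4:1  d5:3  d6:3 → peak 17
Best is M@2, peak 17.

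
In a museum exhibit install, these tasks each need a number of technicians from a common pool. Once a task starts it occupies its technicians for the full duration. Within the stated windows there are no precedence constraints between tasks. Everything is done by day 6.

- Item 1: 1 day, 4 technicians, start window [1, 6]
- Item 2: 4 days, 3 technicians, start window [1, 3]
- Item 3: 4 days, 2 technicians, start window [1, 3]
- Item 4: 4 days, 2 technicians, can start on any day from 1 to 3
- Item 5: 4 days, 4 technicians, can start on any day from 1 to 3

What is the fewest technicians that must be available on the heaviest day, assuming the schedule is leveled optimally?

11

Early-start (Item 1@1, Item 2@1, Item 3@1, Item 4@1, Item 5@1) gives peak 15: d1:15  d2:11  d3:11  d4:11  d5:0  d6:0.
Shift Item 5→2.
Schedule Item 1@1, Item 2@1, Item 3@1, Item 4@1, Item 5@2: d1:11  d2:11  d3:11  d4:11  d5:4  d6:0 — peak 11.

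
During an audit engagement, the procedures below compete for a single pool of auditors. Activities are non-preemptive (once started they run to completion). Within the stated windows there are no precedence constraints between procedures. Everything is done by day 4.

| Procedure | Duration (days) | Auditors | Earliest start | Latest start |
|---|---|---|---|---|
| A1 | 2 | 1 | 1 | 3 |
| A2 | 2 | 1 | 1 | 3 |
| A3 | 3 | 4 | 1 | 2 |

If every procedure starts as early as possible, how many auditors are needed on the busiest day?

Early-start schedule: A1@1, A2@1, A3@1.
Load per day: day 1: 6, day 2: 6, day 3: 4, day 4: 0.
Peak is 6.

6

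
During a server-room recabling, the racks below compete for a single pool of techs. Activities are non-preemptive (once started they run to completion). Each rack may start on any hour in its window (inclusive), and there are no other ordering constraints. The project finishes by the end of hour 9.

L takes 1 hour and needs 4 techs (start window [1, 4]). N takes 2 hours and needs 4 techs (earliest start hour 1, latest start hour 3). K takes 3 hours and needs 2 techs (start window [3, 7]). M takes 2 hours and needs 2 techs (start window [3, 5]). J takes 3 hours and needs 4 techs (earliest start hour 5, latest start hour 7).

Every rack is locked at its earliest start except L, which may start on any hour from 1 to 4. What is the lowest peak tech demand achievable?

L@1: h1:8  h2:4  h3:4  h4:4  h5:6  h6:4  h7:4  h8:0  h9:0 → peak 8
L@2: h1:4  h2:8  h3:4  h4:4  h5:6  h6:4  h7:4  h8:0  h9:0 → peak 8
L@3: h1:4  h2:4  h3:8  h4:4  h5:6  h6:4  h7:4  h8:0  h9:0 → peak 8
L@4: h1:4  h2:4  h3:4  h4:8  h5:6  h6:4  h7:4  h8:0  h9:0 → peak 8
Best is L@1, peak 8.

8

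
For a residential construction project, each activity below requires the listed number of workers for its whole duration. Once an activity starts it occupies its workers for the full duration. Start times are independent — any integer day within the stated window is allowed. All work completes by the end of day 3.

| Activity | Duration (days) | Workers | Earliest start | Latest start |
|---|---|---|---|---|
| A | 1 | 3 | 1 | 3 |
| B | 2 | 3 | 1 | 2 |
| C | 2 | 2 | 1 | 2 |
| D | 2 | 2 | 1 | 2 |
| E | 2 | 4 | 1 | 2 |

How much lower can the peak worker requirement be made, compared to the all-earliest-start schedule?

3

Early-start peak: d1:14  d2:11  d3:0 ⇒ 14.
Leveled (A@1, B@1, C@1, D@1, E@2): d1:10  d2:11  d3:4 ⇒ 11.
Reduction 14 − 11 = 3.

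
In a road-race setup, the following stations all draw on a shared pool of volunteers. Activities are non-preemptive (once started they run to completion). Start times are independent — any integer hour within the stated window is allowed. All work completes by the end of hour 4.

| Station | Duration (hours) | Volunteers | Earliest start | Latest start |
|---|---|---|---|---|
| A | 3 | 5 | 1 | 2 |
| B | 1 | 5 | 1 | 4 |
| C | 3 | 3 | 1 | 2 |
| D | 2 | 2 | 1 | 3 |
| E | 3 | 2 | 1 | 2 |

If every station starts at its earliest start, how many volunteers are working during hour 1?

At early start, hour 1 has: A, B, C, D, E.
Demand: 5 + 5 + 3 + 2 + 2 = 17.

17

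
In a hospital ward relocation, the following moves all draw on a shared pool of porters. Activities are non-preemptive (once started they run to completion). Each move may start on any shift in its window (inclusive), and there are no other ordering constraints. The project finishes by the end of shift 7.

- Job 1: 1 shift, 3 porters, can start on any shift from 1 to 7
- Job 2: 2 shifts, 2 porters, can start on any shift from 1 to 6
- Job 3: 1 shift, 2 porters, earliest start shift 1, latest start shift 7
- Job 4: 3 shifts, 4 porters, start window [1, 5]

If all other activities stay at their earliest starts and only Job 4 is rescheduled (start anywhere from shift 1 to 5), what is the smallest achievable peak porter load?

7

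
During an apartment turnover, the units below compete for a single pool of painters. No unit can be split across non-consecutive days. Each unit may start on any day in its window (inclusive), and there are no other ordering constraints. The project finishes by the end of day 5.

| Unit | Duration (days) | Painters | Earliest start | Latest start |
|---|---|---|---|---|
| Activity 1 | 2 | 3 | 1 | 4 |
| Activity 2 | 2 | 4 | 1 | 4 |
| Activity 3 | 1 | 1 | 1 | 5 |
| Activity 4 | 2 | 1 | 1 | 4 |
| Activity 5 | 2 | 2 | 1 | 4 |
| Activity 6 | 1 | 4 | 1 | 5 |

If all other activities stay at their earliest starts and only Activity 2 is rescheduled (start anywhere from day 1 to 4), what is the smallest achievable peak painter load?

11

Activity 2@1: d1:15  d2:10  d3:0  d4:0  d5:0 → peak 15
Activity 2@2: d1:11  d2:10  d3:4  d4:0  d5:0 → peak 11
Activity 2@3: d1:11  d2:6  d3:4  d4:4  d5:0 → peak 11
Activity 2@4: d1:11  d2:6  d3:0  d4:4  d5:4 → peak 11
Best is Activity 2@2, peak 11.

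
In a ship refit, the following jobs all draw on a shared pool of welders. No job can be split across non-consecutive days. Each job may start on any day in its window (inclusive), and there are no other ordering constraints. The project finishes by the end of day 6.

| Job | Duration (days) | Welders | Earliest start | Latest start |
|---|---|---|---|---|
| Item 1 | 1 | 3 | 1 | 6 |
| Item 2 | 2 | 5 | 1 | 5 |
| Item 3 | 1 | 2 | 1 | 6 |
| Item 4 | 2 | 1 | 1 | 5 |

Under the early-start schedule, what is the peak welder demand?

Early-start schedule: Item 1@1, Item 2@1, Item 3@1, Item 4@1.
Load per day: day 1: 11, day 2: 6, day 3: 0, day 4: 0, day 5: 0, day 6: 0.
Peak is 11.

11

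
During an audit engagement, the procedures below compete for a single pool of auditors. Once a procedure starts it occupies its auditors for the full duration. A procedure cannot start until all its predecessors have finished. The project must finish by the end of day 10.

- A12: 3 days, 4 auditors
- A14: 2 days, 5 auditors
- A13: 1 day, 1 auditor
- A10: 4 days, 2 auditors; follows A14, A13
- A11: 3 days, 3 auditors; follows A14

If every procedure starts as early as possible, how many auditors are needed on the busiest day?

10

Early-start schedule: A12@1, A14@1, A13@1, A10@3, A11@3.
Load per day: day 1: 10, day 2: 9, day 3: 9, day 4: 5, day 5: 5, day 6: 2, day 7: 0, day 8: 0, day 9: 0, day 10: 0.
Peak is 10.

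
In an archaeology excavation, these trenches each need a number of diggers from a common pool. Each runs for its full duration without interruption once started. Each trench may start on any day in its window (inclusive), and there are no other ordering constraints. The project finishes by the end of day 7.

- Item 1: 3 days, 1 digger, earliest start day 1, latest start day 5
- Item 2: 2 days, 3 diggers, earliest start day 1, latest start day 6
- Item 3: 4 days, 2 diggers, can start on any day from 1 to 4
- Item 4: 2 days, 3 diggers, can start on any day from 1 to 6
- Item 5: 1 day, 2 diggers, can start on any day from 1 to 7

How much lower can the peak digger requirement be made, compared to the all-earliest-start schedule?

6

Early-start peak: d1:11  d2:9  d3:3  d4:2  d5:0  d6:0  d7:0 ⇒ 11.
Leveled (Item 1@1, Item 2@1, Item 3@3, Item 4@4, Item 5@3): d1:4  d2:4  d3:5  d4:5  d5:5  d6:2  d7:0 ⇒ 5.
Reduction 11 − 5 = 6.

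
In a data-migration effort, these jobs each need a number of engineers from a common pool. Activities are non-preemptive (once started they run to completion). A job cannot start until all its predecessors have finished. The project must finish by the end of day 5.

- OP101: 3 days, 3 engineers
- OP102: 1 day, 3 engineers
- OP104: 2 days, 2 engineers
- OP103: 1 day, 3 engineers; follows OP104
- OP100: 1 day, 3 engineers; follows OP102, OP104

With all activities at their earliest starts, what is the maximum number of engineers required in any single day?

Early-start schedule: OP101@1, OP102@1, OP104@1, OP103@3, OP100@3.
Load per day: day 1: 8, day 2: 5, day 3: 9, day 4: 0, day 5: 0.
Peak is 9.

9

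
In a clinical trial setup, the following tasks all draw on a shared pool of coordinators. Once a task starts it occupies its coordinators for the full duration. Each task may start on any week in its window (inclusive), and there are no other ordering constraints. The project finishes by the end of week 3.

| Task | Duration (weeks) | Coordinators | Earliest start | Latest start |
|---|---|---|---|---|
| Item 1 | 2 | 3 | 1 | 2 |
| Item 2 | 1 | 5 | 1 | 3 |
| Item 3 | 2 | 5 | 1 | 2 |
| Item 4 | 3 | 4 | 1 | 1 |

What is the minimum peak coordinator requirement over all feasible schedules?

Early-start (Item 1@1, Item 2@1, Item 3@1, Item 4@1) gives peak 17: w1:17  w2:12  w3:4.
Shift Item 3→2.
Schedule Item 1@1, Item 2@1, Item 3@2, Item 4@1: w1:12  w2:12  w3:9 — peak 12.
No arrangement of the 12 feasible schedules does better.

12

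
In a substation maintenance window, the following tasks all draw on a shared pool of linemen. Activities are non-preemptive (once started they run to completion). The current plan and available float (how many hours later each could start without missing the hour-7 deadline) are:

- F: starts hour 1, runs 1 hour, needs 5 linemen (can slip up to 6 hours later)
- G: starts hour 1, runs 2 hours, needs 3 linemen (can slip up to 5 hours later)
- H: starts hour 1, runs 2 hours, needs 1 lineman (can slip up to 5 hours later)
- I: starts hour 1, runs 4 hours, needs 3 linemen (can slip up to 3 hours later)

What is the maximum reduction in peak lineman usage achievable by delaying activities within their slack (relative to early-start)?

Early-start peak: h1:12  h2:7  h3:3  h4:3  h5:0  h6:0  h7:0 ⇒ 12.
Leveled (F@1, G@2, H@2, I@4): h1:5  h2:4  h3:4  h4:3  h5:3  h6:3  h7:3 ⇒ 5.
Reduction 12 − 5 = 7.

7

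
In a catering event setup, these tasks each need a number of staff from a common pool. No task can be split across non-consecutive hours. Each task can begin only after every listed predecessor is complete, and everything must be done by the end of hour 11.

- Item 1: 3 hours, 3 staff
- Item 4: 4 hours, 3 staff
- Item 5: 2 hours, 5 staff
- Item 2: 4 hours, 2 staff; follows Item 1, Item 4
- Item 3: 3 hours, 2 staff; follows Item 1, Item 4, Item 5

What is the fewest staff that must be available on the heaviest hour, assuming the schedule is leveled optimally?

6

Early-start (Item 1@1, Item 4@1, Item 5@1, Item 2@5, Item 3@5) gives peak 11: h1:11  h2:11  h3:6  h4:3  h5:4  h6:4  h7:4  h8:2  h9:0  h10:0  h11:0.
Shift Item 5→5, Item 2→7, Item 3→7.
Schedule Item 1@1, Item 4@1, Item 5@5, Item 2@7, Item 3@7: h1:6  h2:6  h3:6  h4:3  h5:5  h6:5  h7:4  h8:4  h9:4  h10:2  h11:0 — peak 6.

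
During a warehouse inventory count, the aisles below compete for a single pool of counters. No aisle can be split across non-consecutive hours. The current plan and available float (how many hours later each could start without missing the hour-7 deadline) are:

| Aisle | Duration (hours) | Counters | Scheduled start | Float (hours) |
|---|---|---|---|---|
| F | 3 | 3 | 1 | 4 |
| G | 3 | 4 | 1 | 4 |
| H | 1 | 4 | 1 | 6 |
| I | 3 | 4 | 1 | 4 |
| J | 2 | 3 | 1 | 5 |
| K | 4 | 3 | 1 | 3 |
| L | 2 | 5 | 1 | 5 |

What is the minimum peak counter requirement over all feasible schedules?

Early-start (F@1, G@1, H@1, I@1, J@1, K@1, L@1) gives peak 26: h1:26  h2:22  h3:14  h4:3  h5:0  h6:0  h7:0.
Shift H→4, I→5, J→4, L→6.
Schedule F@1, G@1, H@4, I@5, J@4, K@1, L@6: h1:10  h2:10  h3:10  h4:10  h5:7  h6:9  h7:9 — peak 10.
Total counter-hours = 65 over 7 hours ⇒ peak ≥ ⌈65/7⌉ = 10, so 10 is optimal.

10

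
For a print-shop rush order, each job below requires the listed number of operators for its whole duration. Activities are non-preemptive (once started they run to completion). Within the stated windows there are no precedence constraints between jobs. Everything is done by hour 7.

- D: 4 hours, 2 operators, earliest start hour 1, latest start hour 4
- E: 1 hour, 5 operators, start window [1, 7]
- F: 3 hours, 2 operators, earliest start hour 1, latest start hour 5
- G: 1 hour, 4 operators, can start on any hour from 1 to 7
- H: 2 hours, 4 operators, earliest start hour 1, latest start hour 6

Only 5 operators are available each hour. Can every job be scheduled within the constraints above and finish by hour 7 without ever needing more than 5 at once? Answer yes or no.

The minimum achievable peak is 6; 5 < 6, so no feasible schedule stays within the cap.

no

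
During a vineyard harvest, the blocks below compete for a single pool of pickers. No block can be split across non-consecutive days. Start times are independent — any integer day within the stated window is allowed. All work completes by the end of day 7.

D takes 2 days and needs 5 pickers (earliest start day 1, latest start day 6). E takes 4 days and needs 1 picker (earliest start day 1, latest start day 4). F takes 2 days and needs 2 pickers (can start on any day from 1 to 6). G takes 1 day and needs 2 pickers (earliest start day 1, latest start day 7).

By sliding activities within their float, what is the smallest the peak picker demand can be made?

Early-start (D@1, E@1, F@1, G@1) gives peak 10: d1:10  d2:8  d3:1  d4:1  d5:0  d6:0  d7:0.
Shift E→3, F→3, G→3.
Schedule D@1, E@3, F@3, G@3: d1:5  d2:5  d3:5  d4:3  d5:1  d6:1  d7:0 — peak 5.

5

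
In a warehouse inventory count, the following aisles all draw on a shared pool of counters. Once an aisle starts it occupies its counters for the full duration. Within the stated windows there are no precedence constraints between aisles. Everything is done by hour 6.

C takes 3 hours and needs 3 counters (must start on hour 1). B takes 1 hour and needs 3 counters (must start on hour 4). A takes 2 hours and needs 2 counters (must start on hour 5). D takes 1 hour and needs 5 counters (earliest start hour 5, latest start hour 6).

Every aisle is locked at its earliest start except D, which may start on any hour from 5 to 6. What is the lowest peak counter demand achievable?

7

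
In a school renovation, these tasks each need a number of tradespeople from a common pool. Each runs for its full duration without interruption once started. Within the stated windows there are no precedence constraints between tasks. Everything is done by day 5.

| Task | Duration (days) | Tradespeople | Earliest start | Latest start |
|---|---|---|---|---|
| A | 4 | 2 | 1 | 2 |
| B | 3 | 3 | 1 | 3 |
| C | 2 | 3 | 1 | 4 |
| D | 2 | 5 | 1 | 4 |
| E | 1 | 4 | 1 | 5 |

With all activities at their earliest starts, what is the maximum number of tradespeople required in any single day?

17

Early-start schedule: A@1, B@1, C@1, D@1, E@1.
Load per day: day 1: 17, day 2: 13, day 3: 5, day 4: 2, day 5: 0.
Peak is 17.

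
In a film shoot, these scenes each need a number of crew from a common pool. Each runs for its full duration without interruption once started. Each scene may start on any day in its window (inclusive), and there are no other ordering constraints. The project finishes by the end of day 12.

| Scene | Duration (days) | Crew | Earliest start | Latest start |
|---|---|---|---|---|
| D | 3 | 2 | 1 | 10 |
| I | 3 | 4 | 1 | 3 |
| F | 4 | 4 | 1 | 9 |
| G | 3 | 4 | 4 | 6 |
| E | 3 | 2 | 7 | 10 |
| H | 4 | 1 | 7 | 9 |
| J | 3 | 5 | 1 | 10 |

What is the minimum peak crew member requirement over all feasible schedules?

Early-start (D@1, I@1, F@1, G@4, E@7, H@7, J@1) gives peak 15: d1:15  d2:15  d3:15  d4:8  d5:4  d6:4  d7:3  d8:3  d9:3  d10:1  d11:0  d12:0.
Shift F→4, J→8.
Schedule D@1, I@1, F@4, G@4, E@7, H@7, J@8: d1:6  d2:6  d3:6  d4:8  d5:8  d6:8  d7:7  d8:8  d9:8  d10:6  d11:0  d12:0 — peak 8.

8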